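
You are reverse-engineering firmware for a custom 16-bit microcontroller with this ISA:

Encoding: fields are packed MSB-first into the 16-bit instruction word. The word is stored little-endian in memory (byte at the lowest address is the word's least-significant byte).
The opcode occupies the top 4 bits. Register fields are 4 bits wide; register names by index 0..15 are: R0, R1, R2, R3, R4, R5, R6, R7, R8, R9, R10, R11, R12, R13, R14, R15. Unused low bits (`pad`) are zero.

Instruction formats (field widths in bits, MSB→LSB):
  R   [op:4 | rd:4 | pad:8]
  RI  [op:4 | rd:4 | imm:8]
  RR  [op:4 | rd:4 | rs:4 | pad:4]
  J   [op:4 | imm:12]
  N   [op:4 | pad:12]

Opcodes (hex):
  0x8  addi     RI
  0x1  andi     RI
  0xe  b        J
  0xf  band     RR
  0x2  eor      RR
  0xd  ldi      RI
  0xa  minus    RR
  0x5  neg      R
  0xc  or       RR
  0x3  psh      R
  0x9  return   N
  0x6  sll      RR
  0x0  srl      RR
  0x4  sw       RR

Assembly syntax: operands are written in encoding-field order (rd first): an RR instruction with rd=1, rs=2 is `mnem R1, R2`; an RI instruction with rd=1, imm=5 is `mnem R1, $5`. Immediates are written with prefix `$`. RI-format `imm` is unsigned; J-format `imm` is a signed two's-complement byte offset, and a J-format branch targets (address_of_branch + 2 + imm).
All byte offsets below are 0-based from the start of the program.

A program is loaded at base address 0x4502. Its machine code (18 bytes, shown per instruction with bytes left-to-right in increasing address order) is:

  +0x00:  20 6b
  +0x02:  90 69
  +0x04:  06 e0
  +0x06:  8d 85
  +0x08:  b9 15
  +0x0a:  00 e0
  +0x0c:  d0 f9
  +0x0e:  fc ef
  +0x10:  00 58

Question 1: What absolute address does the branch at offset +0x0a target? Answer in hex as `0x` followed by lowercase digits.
off 0x0a: read 00 e0 as little → 0xe000
  top 4b → 0xe → b [J]
  imm@[11:0]=0x0 ⇒ $0
  target = base 0x4502 + off 0x0a + 2 + imm 0 = 0x450e

0x450e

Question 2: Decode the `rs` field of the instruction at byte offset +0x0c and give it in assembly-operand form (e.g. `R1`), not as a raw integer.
R13

@+0c  little-endian(d0 f9) = 0xf9d0
  opcode bits[15:12]=0xf: band/RR
  rd@[11:8]=0x9 ⇒ R9
  rs@[7:4]=0xd ⇒ R13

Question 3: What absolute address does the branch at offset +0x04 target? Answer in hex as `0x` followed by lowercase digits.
[04] 06 e0 → 0xe006
  op=0xe006>>12=0xe ⇒ b (J)
  [11:0] imm=6 = $6
  target = base 0x4502 + off 0x04 + 2 + imm 6 = 0x450e

0x450e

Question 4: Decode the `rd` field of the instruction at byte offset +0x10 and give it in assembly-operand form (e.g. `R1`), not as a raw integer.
@+10  little-endian(00 58) = 0x5800
  op=0x5800>>12=0x5 ⇒ neg (R)
  [11:8] rd=8 = R8

R8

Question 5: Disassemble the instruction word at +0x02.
+0x02: 90 69 ⇒ word 0x6990 (little)
  op=0x6990>>12=0x6 ⇒ sll (RR)
  rd@[11:8]=0x9 ⇒ R9
  rs@[7:4]=0x9 ⇒ R9

sll R9, R9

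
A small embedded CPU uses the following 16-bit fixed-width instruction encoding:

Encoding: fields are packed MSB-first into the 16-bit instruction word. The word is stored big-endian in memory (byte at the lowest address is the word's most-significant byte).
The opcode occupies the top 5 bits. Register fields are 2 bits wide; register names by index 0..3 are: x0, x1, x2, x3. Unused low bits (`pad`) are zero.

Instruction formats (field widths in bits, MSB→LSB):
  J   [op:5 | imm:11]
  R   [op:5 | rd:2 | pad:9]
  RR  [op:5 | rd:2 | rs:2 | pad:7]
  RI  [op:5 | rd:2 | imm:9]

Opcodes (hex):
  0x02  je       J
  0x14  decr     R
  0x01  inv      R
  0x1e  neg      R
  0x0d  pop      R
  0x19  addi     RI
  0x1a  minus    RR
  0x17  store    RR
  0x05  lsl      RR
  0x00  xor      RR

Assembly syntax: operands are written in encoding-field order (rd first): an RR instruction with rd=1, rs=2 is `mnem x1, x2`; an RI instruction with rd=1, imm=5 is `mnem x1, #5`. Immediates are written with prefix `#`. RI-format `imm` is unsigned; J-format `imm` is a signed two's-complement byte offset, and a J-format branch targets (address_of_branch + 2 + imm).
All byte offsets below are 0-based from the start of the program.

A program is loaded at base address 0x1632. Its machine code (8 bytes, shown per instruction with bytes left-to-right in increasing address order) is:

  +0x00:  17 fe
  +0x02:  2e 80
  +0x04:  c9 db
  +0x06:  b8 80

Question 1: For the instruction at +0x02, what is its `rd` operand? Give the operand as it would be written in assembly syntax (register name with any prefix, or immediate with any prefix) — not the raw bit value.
x3

+0x02: 2e 80 ⇒ word 0x2e80 (big)
  op=0x2e80>>11=0x5 ⇒ lsl (RR)
  [10:9] rd=3 = x3
  [8:7] rs=1 = x1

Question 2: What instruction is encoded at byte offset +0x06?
store x0, x1

[06] b8 80 → 0xb880
  opcode bits[15:11]=0x17: store/RR
  rd: (w>>9)&0x3=0x0 → x0
  rs: (w>>7)&0x3=0x1 → x1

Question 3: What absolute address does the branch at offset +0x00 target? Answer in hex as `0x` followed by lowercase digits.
0x1632

off 0x00: read 17 fe as big → 0x17fe
  top 5b → 0x2 → je [J]
  imm: (w>>0)&0x7ff=0x7fe (s11→-2) → #-2
  target = base 0x1632 + off 0x00 + 2 + imm -2 = 0x1632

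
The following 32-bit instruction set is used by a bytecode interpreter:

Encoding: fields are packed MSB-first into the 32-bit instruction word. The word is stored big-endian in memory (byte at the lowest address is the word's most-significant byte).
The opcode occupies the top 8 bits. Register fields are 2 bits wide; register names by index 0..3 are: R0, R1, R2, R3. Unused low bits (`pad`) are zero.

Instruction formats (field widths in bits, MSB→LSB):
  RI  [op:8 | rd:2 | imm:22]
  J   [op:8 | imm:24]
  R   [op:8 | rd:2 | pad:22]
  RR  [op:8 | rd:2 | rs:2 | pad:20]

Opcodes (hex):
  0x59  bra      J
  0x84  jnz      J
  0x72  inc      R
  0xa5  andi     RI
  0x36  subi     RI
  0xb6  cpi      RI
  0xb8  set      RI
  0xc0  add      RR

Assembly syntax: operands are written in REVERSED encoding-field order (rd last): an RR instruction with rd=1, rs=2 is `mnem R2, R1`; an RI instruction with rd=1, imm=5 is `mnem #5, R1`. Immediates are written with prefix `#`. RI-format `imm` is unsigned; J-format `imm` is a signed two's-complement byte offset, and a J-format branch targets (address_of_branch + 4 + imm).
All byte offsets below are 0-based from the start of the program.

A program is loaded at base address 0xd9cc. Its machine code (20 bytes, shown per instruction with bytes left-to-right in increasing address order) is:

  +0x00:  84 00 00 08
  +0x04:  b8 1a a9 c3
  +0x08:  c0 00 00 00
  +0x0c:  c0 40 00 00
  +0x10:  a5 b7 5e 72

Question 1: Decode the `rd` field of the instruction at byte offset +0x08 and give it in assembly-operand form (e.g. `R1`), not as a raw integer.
R0

@+08  big-endian(c0 00 00 00) = 0xc0000000
  top 8b → 0xc0 → add [RR]
  [23:22] rd=0 = R0
  [21:20] rs=0 = R0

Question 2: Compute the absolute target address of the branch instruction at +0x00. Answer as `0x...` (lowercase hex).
+0x00: 84 00 00 08 ⇒ word 0x84000008 (big)
  op=0x84000008>>24=0x84 ⇒ jnz (J)
  imm@[23:0]=0x8 ⇒ #8
  target = base 0xd9cc + off 0x00 + 4 + imm 8 = 0xd9d8

0xd9d8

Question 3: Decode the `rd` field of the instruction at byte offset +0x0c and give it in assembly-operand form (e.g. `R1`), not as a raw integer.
+0x0c: c0 40 00 00 ⇒ word 0xc0400000 (big)
  op=0xc0400000>>24=0xc0 ⇒ add (RR)
  rd: (w>>22)&0x3=0x1 → R1
  rs: (w>>20)&0x3=0x0 → R0

R1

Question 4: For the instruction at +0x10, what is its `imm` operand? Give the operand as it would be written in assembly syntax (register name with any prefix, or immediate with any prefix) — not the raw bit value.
off 0x10: read a5 b7 5e 72 as big → 0xa5b75e72
  op=0xa5b75e72>>24=0xa5 ⇒ andi (RI)
  [23:22] rd=2 = R2
  [21:0] imm=3628658 = #3628658

#3628658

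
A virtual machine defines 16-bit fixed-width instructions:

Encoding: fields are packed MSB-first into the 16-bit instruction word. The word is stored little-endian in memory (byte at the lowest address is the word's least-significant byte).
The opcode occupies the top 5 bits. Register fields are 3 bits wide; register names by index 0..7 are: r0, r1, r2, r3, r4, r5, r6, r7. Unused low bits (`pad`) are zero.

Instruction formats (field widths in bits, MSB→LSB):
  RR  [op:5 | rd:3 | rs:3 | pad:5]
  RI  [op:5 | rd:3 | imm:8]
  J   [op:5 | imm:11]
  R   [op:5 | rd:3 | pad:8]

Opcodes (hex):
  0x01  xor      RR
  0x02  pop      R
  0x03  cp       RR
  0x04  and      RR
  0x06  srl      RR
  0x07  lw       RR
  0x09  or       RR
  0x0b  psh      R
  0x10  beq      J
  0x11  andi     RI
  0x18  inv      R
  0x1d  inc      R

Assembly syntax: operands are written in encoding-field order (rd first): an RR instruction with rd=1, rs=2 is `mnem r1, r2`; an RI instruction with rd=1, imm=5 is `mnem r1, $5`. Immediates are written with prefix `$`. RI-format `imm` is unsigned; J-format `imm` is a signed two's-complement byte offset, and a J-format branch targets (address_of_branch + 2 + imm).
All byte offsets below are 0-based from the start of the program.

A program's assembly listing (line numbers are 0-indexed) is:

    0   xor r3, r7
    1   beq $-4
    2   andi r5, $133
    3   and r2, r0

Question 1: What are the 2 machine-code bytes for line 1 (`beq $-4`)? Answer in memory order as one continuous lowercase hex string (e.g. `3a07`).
fc87

line 1 (beq): pack op=0x10:5|imm=-4:11 = 0x87fc; little→ fc 87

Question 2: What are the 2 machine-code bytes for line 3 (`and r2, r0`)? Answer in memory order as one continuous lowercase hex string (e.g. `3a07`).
3. and fields op=0x4:5|rd=2:3|rs=0:3|pad=0:5 → word 2200h → 00 22

0022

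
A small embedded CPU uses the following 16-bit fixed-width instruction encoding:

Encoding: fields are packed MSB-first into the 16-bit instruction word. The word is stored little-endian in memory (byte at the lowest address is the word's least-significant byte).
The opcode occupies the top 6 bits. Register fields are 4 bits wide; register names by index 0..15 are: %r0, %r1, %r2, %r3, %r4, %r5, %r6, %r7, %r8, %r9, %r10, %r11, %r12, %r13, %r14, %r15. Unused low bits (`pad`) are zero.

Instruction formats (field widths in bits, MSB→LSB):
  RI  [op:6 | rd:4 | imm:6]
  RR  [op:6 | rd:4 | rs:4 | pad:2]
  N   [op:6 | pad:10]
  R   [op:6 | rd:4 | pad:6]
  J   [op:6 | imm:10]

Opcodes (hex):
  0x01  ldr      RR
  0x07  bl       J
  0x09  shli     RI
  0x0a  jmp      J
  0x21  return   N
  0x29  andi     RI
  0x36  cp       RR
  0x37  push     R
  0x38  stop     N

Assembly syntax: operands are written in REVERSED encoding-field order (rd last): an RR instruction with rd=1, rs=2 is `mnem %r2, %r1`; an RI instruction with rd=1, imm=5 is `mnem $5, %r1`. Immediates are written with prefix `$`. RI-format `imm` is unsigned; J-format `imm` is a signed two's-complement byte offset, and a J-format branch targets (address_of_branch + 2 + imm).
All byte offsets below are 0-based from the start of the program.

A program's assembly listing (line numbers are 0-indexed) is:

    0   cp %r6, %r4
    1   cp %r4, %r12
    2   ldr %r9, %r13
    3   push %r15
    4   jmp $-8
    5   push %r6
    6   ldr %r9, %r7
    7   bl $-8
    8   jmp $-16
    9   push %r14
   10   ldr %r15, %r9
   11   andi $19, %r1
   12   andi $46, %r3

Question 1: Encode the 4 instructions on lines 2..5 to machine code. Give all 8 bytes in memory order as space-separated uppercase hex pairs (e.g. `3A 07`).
line 2 (ldr): pack op=0x1:6|rd=13:4|rs=9:4|pad=0:2 = 0x0764; little→ 64 07
line 3 (push): pack op=0x37:6|rd=15:4|pad=0:6 = 0xdfc0; little→ c0 df
line 4 (jmp): pack op=0xa:6|imm=-8:10 = 0x2bf8; little→ f8 2b
line 5 (push): pack op=0x37:6|rd=6:4|pad=0:6 = 0xdd80; little→ 80 dd

64 07 C0 DF F8 2B 80 DD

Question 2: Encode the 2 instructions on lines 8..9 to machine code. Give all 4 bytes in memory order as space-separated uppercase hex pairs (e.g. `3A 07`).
L8: jmp op=0xa:6|imm=-16:10 ⇒ 0x2bf0 ⇒ little f0 2b
L9: push op=0x37:6|rd=14:4|pad=0:6 ⇒ 0xdf80 ⇒ little 80 df

F0 2B 80 DF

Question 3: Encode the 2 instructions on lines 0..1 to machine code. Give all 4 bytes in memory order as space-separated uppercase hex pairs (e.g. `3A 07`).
18 D9 10 DB

0. cp fields op=0x36:6|rd=4:4|rs=6:4|pad=0:2 → word d918h → 18 d9
1. cp fields op=0x36:6|rd=12:4|rs=4:4|pad=0:2 → word db10h → 10 db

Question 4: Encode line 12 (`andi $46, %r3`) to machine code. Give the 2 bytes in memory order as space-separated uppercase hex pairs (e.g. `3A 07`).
L12: andi op=0x29:6|rd=3:4|imm=46:6 ⇒ 0xa4ee ⇒ little ee a4

EE A4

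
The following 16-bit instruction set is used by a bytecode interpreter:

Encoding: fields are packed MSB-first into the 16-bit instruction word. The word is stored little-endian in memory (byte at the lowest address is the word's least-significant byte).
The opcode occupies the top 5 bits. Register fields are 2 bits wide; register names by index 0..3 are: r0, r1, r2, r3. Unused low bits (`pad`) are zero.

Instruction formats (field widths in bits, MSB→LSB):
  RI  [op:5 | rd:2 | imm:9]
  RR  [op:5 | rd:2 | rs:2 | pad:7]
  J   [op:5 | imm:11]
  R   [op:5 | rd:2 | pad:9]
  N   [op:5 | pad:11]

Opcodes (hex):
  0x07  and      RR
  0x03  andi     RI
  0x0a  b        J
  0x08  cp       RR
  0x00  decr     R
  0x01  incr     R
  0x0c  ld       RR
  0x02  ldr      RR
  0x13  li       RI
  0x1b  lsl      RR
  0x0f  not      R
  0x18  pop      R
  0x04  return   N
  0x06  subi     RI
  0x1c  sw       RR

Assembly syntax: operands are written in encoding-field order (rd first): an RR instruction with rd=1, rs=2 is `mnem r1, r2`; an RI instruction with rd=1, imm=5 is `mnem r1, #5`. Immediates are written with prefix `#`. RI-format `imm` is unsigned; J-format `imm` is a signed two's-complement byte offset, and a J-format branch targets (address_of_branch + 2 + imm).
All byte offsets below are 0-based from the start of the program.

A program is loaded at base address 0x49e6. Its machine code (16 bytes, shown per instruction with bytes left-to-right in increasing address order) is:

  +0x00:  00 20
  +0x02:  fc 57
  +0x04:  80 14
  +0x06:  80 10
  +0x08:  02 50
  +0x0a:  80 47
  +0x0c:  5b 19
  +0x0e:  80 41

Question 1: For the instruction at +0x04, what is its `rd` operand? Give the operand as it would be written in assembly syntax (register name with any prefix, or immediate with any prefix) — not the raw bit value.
@+04  little-endian(80 14) = 0x1480
  top 5b → 0x2 → ldr [RR]
  rd@[10:9]=0x2 ⇒ r2
  rs@[8:7]=0x1 ⇒ r1

r2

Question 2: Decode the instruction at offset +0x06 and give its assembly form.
@+06  little-endian(80 10) = 0x1080
  top 5b → 0x2 → ldr [RR]
  [10:9] rd=0 = r0
  [8:7] rs=1 = r1

ldr r0, r1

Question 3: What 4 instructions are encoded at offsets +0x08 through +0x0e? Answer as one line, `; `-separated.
b #2; cp r3, r3; andi r0, #347; cp r0, r3

[08] 02 50 → 0x5002
  top 5b → 0xa → b [J]
  imm: (w>>0)&0x7ff=0x2 → #2
[0a] 80 47 → 0x4780
  top 5b → 0x8 → cp [RR]
  rd: (w>>9)&0x3=0x3 → r3
  rs: (w>>7)&0x3=0x3 → r3
[0c] 5b 19 → 0x195b
  top 5b → 0x3 → andi [RI]
  rd: (w>>9)&0x3=0x0 → r0
  imm: (w>>0)&0x1ff=0x15b → #347
[0e] 80 41 → 0x4180
  top 5b → 0x8 → cp [RR]
  rd: (w>>9)&0x3=0x0 → r0
  rs: (w>>7)&0x3=0x3 → r3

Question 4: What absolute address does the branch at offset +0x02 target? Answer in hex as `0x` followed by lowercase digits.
[02] fc 57 → 0x57fc
  op=0x57fc>>11=0xa ⇒ b (J)
  imm@[10:0]=0x7fc (s11→-4) ⇒ #-4
  target = base 0x49e6 + off 0x02 + 2 + imm -4 = 0x49e6

0x49e6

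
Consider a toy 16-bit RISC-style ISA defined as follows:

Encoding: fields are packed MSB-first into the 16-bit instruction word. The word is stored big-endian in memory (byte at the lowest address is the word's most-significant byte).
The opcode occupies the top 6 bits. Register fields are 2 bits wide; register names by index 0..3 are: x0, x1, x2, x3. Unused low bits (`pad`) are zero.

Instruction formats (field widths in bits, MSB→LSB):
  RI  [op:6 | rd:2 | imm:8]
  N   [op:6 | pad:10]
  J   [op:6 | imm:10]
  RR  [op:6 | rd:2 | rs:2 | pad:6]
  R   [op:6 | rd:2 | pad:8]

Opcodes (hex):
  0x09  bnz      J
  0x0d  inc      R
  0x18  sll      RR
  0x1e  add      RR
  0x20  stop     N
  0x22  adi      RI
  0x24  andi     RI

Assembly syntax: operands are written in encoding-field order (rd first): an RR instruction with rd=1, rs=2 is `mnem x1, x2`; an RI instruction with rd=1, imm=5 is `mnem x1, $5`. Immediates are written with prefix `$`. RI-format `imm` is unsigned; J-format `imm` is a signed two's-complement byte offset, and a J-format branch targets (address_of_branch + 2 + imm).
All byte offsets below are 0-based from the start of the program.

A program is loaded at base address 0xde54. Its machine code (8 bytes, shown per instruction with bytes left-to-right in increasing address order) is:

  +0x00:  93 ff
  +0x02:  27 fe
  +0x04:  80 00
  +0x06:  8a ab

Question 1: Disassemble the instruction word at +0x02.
[02] 27 fe → 0x27fe
  top 6b → 0x9 → bnz [J]
  [9:0] imm=1022 (s10→-2) = $-2

bnz $-2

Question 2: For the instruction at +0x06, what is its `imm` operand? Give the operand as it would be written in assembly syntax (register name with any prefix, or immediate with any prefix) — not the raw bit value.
+0x06: 8a ab ⇒ word 0x8aab (big)
  opcode bits[15:10]=0x22: adi/RI
  rd@[9:8]=0x2 ⇒ x2
  imm@[7:0]=0xab ⇒ $171

$171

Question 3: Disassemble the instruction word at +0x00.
andi x3, $255

[00] 93 ff → 0x93ff
  op=0x93ff>>10=0x24 ⇒ andi (RI)
  [9:8] rd=3 = x3
  [7:0] imm=255 = $255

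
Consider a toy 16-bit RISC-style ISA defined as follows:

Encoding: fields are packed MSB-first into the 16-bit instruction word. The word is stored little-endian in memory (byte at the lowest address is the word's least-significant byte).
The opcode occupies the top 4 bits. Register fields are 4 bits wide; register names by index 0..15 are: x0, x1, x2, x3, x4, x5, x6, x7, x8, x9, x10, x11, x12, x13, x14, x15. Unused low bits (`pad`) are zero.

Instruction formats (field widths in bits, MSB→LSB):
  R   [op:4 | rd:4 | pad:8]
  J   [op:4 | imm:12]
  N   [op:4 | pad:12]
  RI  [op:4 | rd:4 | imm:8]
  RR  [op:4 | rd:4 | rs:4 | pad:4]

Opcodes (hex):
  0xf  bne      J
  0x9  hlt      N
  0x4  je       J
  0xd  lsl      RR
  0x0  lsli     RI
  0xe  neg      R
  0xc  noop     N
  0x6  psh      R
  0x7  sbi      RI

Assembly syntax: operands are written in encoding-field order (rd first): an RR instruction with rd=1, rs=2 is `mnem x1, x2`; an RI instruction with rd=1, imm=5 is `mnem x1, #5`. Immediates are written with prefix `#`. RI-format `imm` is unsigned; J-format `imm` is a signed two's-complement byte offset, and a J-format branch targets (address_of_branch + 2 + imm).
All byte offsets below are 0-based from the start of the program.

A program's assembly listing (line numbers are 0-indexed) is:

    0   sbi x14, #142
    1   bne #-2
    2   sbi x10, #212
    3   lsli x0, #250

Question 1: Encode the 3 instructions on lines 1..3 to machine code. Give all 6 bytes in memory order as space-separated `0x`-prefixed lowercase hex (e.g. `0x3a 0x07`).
0xfe 0xff 0xd4 0x7a 0xfa 0x00

line 1 (bne): pack op=0xf:4|imm=-2:12 = 0xfffe; little→ fe ff
line 2 (sbi): pack op=0x7:4|rd=10:4|imm=212:8 = 0x7ad4; little→ d4 7a
line 3 (lsli): pack op=0x0:4|rd=0:4|imm=250:8 = 0x00fa; little→ fa 00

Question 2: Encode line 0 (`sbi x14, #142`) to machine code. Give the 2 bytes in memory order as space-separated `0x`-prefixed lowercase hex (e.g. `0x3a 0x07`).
0x8e 0x7e

L0: sbi op=0x7:4|rd=14:4|imm=142:8 ⇒ 0x7e8e ⇒ little 8e 7e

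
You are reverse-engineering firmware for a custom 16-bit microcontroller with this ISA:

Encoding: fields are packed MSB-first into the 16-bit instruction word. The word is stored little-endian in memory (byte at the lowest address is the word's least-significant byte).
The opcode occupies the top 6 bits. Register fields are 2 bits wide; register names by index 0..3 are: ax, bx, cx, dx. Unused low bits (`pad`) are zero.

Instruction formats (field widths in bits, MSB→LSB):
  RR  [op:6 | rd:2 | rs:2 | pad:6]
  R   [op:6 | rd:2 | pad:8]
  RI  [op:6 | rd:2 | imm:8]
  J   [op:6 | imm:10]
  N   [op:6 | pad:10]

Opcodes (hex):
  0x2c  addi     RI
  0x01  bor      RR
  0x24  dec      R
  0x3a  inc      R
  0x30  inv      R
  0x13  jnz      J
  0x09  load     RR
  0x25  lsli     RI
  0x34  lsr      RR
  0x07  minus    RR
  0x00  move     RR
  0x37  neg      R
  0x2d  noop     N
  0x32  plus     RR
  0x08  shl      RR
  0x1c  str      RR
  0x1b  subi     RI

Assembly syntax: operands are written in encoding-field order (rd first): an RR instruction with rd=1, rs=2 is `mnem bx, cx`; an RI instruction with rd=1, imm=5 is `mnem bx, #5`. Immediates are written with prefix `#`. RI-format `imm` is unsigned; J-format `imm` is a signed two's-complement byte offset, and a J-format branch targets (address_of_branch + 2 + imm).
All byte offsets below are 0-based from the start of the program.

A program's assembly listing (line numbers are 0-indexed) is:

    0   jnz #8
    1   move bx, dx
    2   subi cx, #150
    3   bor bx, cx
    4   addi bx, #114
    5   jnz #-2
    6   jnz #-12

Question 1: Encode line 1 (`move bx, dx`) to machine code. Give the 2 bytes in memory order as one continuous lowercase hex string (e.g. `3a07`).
1. move fields op=0x0:6|rd=1:2|rs=3:2|pad=0:6 → word 01c0h → c0 01

c001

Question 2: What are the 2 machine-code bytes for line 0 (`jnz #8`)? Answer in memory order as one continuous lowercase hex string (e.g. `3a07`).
084c

0. jnz fields op=0x13:6|imm=8:10 → word 4c08h → 08 4c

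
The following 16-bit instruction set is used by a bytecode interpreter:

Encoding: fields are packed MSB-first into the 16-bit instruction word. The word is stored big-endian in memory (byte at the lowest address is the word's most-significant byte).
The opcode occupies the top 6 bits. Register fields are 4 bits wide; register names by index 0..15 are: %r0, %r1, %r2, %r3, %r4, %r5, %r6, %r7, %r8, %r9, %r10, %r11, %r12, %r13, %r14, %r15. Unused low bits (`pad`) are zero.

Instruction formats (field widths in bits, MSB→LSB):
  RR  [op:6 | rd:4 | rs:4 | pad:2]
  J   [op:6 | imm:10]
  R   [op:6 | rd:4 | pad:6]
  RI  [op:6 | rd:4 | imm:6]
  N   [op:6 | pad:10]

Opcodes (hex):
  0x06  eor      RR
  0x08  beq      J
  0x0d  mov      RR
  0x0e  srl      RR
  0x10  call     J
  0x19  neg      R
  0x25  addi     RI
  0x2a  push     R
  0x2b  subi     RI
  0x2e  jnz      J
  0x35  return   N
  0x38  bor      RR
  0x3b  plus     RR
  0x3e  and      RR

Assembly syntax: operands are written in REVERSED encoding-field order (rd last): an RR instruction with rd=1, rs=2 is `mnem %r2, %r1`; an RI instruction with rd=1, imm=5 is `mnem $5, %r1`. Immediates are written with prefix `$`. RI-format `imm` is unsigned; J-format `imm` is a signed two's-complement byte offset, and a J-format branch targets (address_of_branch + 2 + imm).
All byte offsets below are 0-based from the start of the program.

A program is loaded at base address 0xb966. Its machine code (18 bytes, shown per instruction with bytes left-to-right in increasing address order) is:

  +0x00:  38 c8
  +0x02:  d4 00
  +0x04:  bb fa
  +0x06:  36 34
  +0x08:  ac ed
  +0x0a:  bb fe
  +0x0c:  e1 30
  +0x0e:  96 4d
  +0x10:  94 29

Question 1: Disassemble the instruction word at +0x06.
+0x06: 36 34 ⇒ word 0x3634 (big)
  op=0x3634>>10=0xd ⇒ mov (RR)
  rd: (w>>6)&0xf=0x8 → %r8
  rs: (w>>2)&0xf=0xd → %r13

mov %r13, %r8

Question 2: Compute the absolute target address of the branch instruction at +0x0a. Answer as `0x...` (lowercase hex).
0xb970

[0a] bb fe → 0xbbfe
  op=0xbbfe>>10=0x2e ⇒ jnz (J)
  [9:0] imm=1022 (s10→-2) = $-2
  target = base 0xb966 + off 0x0a + 2 + imm -2 = 0xb970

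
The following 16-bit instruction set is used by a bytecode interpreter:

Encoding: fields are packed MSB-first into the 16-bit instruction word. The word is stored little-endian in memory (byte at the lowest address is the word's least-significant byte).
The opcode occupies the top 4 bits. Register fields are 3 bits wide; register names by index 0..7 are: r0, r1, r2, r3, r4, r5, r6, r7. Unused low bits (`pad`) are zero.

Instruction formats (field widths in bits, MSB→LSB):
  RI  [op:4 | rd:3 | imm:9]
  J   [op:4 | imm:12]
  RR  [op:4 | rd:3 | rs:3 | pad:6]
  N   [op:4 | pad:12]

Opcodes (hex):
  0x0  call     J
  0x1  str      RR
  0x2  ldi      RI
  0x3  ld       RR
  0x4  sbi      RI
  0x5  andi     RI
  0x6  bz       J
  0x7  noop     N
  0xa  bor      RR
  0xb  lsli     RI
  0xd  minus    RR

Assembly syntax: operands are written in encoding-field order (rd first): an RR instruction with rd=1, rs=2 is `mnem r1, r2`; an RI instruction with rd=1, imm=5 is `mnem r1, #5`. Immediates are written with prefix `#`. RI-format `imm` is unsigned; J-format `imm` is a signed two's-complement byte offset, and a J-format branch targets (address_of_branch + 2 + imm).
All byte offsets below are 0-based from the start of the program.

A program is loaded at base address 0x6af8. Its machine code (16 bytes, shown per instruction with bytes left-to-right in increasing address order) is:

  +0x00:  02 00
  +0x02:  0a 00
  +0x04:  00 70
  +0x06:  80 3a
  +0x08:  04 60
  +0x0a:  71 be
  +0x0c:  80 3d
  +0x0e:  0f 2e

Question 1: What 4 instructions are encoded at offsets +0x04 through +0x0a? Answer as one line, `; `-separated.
+0x04: 00 70 ⇒ word 0x7000 (little)
  op=0x7000>>12=0x7 ⇒ noop (N)
+0x06: 80 3a ⇒ word 0x3a80 (little)
  op=0x3a80>>12=0x3 ⇒ ld (RR)
  rd@[11:9]=0x5 ⇒ r5
  rs@[8:6]=0x2 ⇒ r2
+0x08: 04 60 ⇒ word 0x6004 (little)
  op=0x6004>>12=0x6 ⇒ bz (J)
  imm@[11:0]=0x4 ⇒ #4
+0x0a: 71 be ⇒ word 0xbe71 (little)
  op=0xbe71>>12=0xb ⇒ lsli (RI)
  rd@[11:9]=0x7 ⇒ r7
  imm@[8:0]=0x71 ⇒ #113

noop; ld r5, r2; bz #4; lsli r7, #113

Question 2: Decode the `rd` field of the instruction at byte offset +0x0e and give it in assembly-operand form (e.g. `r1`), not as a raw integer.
+0x0e: 0f 2e ⇒ word 0x2e0f (little)
  top 4b → 0x2 → ldi [RI]
  [11:9] rd=7 = r7
  [8:0] imm=15 = #15

r7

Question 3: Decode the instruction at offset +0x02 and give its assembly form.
call #10

@+02  little-endian(0a 00) = 0x000a
  opcode bits[15:12]=0x0: call/J
  [11:0] imm=10 = #10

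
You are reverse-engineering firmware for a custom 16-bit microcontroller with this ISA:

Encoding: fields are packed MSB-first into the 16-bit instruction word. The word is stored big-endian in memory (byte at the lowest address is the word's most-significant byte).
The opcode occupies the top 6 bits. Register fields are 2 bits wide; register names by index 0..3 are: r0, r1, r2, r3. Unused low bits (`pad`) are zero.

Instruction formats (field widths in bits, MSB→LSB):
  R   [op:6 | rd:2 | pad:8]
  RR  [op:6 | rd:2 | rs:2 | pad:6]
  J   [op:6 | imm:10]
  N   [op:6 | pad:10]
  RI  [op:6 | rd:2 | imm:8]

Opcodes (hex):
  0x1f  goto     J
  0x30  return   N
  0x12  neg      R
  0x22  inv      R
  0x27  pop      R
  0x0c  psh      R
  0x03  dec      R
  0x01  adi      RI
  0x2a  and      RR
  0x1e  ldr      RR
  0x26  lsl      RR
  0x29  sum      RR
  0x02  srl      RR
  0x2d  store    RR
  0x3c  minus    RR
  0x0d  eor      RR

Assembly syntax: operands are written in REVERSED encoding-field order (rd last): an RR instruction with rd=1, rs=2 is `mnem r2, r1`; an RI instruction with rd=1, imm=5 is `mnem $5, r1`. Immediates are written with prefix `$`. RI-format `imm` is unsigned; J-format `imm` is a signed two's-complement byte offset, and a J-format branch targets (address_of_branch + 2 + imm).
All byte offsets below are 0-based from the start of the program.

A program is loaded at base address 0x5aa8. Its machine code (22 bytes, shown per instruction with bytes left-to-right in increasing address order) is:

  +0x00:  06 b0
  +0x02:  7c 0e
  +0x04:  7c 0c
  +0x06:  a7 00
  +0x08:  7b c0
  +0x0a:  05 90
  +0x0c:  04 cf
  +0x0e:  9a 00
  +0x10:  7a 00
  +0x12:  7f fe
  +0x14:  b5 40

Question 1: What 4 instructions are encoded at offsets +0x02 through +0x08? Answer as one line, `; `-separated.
goto $14; goto $12; sum r0, r3; ldr r3, r3

@+02  big-endian(7c 0e) = 0x7c0e
  top 6b → 0x1f → goto [J]
  imm@[9:0]=0xe ⇒ $14
@+04  big-endian(7c 0c) = 0x7c0c
  top 6b → 0x1f → goto [J]
  imm@[9:0]=0xc ⇒ $12
@+06  big-endian(a7 00) = 0xa700
  top 6b → 0x29 → sum [RR]
  rd@[9:8]=0x3 ⇒ r3
  rs@[7:6]=0x0 ⇒ r0
@+08  big-endian(7b c0) = 0x7bc0
  top 6b → 0x1e → ldr [RR]
  rd@[9:8]=0x3 ⇒ r3
  rs@[7:6]=0x3 ⇒ r3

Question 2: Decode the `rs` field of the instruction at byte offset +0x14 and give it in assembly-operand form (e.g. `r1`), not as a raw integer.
off 0x14: read b5 40 as big → 0xb540
  top 6b → 0x2d → store [RR]
  [9:8] rd=1 = r1
  [7:6] rs=1 = r1

r1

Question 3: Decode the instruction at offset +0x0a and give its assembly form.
adi $144, r1

off 0x0a: read 05 90 as big → 0x0590
  opcode bits[15:10]=0x1: adi/RI
  [9:8] rd=1 = r1
  [7:0] imm=144 = $144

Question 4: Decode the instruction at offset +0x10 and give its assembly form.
ldr r0, r2

+0x10: 7a 00 ⇒ word 0x7a00 (big)
  op=0x7a00>>10=0x1e ⇒ ldr (RR)
  rd@[9:8]=0x2 ⇒ r2
  rs@[7:6]=0x0 ⇒ r0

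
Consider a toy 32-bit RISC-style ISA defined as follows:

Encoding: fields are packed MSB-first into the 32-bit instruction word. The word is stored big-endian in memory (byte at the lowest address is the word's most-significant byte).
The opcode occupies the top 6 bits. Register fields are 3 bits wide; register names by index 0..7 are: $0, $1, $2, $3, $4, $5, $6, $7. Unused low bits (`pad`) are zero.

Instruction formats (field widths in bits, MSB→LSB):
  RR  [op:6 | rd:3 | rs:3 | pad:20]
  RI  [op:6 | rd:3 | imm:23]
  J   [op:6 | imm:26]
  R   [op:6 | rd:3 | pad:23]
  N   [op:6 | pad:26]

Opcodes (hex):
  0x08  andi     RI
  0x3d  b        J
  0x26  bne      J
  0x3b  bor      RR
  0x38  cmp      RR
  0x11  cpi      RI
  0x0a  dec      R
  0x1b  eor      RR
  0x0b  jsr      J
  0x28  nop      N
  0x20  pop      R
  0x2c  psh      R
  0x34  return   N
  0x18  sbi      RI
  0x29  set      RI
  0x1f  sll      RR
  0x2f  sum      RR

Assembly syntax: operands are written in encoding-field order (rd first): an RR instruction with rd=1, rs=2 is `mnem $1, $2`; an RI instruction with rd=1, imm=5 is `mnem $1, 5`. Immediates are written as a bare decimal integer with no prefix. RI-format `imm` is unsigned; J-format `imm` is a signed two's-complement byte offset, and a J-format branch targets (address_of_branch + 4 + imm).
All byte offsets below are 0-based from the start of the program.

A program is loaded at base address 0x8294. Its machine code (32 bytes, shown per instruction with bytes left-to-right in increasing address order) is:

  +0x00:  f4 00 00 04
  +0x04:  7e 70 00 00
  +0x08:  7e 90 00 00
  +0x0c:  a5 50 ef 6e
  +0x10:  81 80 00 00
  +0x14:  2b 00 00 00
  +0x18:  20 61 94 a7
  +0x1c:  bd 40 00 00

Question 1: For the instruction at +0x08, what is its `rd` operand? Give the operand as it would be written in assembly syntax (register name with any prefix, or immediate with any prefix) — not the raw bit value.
off 0x08: read 7e 90 00 00 as big → 0x7e900000
  opcode bits[31:26]=0x1f: sll/RR
  [25:23] rd=5 = $5
  [22:20] rs=1 = $1

$5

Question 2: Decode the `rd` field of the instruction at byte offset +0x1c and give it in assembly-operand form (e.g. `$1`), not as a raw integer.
@+1c  big-endian(bd 40 00 00) = 0xbd400000
  opcode bits[31:26]=0x2f: sum/RR
  rd: (w>>23)&0x7=0x2 → $2
  rs: (w>>20)&0x7=0x4 → $4

$2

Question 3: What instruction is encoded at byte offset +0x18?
andi $0, 6395047

off 0x18: read 20 61 94 a7 as big → 0x206194a7
  op=0x206194a7>>26=0x8 ⇒ andi (RI)
  rd: (w>>23)&0x7=0x0 → $0
  imm: (w>>0)&0x7fffff=0x6194a7 → 6395047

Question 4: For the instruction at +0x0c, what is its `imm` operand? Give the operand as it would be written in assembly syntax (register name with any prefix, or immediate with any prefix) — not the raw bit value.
+0x0c: a5 50 ef 6e ⇒ word 0xa550ef6e (big)
  opcode bits[31:26]=0x29: set/RI
  rd: (w>>23)&0x7=0x2 → $2
  imm: (w>>0)&0x7fffff=0x50ef6e → 5304174

5304174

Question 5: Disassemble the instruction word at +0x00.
b 4

+0x00: f4 00 00 04 ⇒ word 0xf4000004 (big)
  top 6b → 0x3d → b [J]
  imm: (w>>0)&0x3ffffff=0x4 → 4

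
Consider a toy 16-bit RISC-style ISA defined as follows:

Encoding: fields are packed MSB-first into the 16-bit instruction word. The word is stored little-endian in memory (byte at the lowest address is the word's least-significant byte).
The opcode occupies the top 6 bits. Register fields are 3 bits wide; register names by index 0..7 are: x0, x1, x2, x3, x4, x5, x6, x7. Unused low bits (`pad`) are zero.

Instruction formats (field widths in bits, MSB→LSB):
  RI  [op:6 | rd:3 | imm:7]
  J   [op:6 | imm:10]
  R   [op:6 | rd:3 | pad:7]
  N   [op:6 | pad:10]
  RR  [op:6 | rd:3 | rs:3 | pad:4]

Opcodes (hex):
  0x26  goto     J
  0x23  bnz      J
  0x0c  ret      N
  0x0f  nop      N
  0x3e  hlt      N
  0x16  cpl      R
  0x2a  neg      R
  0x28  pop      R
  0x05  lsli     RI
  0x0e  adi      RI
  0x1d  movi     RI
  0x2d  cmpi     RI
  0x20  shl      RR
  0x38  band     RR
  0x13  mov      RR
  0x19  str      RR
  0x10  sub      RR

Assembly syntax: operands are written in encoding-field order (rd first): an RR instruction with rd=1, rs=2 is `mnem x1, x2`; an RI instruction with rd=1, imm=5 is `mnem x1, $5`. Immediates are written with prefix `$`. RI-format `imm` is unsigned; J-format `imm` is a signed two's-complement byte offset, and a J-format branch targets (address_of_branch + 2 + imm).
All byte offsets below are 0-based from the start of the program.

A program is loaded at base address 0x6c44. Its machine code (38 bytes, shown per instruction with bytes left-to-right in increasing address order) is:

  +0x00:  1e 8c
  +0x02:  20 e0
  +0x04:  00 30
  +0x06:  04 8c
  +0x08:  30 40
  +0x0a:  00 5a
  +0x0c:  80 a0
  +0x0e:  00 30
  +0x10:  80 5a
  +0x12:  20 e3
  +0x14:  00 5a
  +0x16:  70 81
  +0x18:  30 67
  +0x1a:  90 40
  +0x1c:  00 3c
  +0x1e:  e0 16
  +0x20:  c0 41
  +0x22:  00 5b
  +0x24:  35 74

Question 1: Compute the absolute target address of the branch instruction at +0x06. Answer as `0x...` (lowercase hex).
@+06  little-endian(04 8c) = 0x8c04
  opcode bits[15:10]=0x23: bnz/J
  imm@[9:0]=0x4 ⇒ $4
  target = base 0x6c44 + off 0x06 + 2 + imm 4 = 0x6c50

0x6c50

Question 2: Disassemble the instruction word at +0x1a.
sub x1, x1

+0x1a: 90 40 ⇒ word 0x4090 (little)
  opcode bits[15:10]=0x10: sub/RR
  rd@[9:7]=0x1 ⇒ x1
  rs@[6:4]=0x1 ⇒ x1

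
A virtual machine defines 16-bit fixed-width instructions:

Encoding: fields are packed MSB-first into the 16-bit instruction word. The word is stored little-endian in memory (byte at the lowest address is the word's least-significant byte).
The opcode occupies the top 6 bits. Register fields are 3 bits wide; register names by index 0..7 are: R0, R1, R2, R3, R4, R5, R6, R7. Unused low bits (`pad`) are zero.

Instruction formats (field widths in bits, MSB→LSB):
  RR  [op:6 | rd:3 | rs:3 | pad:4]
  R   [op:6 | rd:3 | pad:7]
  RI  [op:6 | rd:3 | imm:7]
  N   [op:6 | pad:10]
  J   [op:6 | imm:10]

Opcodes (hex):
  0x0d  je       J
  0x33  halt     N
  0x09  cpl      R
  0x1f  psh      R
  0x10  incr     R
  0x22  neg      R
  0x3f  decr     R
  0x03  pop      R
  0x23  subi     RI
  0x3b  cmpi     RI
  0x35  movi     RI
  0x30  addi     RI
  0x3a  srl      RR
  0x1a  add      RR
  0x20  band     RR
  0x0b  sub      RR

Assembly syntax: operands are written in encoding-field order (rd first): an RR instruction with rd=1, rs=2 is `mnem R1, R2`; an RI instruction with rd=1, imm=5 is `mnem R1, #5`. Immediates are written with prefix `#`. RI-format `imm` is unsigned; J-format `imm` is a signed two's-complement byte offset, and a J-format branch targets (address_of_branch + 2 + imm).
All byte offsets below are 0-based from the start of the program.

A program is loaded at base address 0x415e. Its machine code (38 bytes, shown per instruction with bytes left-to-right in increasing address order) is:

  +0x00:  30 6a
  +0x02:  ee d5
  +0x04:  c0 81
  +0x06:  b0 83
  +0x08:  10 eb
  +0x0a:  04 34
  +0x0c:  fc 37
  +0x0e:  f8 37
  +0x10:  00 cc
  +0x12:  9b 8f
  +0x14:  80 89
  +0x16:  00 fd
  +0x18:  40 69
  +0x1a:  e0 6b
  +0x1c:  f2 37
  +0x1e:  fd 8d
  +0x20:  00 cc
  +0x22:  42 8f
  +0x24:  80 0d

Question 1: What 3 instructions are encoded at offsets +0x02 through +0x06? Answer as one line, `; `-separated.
movi R3, #110; band R3, R4; band R7, R3

+0x02: ee d5 ⇒ word 0xd5ee (little)
  opcode bits[15:10]=0x35: movi/RI
  rd@[9:7]=0x3 ⇒ R3
  imm@[6:0]=0x6e ⇒ #110
+0x04: c0 81 ⇒ word 0x81c0 (little)
  opcode bits[15:10]=0x20: band/RR
  rd@[9:7]=0x3 ⇒ R3
  rs@[6:4]=0x4 ⇒ R4
+0x06: b0 83 ⇒ word 0x83b0 (little)
  opcode bits[15:10]=0x20: band/RR
  rd@[9:7]=0x7 ⇒ R7
  rs@[6:4]=0x3 ⇒ R3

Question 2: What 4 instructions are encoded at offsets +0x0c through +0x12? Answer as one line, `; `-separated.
je #-4; je #-8; halt; subi R7, #27

@+0c  little-endian(fc 37) = 0x37fc
  op=0x37fc>>10=0xd ⇒ je (J)
  imm: (w>>0)&0x3ff=0x3fc (s10→-4) → #-4
@+0e  little-endian(f8 37) = 0x37f8
  op=0x37f8>>10=0xd ⇒ je (J)
  imm: (w>>0)&0x3ff=0x3f8 (s10→-8) → #-8
@+10  little-endian(00 cc) = 0xcc00
  op=0xcc00>>10=0x33 ⇒ halt (N)
@+12  little-endian(9b 8f) = 0x8f9b
  op=0x8f9b>>10=0x23 ⇒ subi (RI)
  rd: (w>>7)&0x7=0x7 → R7
  imm: (w>>0)&0x7f=0x1b → #27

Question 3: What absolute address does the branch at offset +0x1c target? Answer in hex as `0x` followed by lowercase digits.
0x416e

@+1c  little-endian(f2 37) = 0x37f2
  top 6b → 0xd → je [J]
  imm: (w>>0)&0x3ff=0x3f2 (s10→-14) → #-14
  target = base 0x415e + off 0x1c + 2 + imm -14 = 0x416e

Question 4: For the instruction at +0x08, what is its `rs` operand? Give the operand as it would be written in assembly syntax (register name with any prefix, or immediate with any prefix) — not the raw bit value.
@+08  little-endian(10 eb) = 0xeb10
  opcode bits[15:10]=0x3a: srl/RR
  [9:7] rd=6 = R6
  [6:4] rs=1 = R1

R1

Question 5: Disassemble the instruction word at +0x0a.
je #4

off 0x0a: read 04 34 as little → 0x3404
  opcode bits[15:10]=0xd: je/J
  imm@[9:0]=0x4 ⇒ #4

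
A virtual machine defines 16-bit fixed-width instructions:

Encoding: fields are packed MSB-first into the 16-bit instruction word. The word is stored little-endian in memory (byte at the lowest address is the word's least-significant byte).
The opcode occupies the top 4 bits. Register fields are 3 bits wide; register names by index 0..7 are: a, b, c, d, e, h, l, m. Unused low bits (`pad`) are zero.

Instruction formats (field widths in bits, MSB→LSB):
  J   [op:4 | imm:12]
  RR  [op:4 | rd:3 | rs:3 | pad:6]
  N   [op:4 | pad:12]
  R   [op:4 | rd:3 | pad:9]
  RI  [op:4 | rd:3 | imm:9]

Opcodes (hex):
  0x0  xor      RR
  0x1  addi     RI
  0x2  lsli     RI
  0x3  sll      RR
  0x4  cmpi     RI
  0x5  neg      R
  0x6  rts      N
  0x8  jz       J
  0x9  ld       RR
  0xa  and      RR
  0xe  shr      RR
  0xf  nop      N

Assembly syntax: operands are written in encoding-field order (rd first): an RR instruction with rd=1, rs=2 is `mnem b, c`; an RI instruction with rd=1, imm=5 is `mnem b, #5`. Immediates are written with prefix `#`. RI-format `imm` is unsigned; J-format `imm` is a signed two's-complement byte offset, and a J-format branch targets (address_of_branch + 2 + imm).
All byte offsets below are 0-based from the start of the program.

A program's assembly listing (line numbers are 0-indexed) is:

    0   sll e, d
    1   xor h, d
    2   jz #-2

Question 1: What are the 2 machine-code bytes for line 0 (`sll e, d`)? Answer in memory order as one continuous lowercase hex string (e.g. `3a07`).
L0: sll op=0x3:4|rd=4:3|rs=3:3|pad=0:6 ⇒ 0x38c0 ⇒ little c0 38

c038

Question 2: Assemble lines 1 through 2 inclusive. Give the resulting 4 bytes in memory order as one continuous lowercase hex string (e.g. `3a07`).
c00afe8f

line 1 (xor): pack op=0x0:4|rd=5:3|rs=3:3|pad=0:6 = 0x0ac0; little→ c0 0a
line 2 (jz): pack op=0x8:4|imm=-2:12 = 0x8ffe; little→ fe 8f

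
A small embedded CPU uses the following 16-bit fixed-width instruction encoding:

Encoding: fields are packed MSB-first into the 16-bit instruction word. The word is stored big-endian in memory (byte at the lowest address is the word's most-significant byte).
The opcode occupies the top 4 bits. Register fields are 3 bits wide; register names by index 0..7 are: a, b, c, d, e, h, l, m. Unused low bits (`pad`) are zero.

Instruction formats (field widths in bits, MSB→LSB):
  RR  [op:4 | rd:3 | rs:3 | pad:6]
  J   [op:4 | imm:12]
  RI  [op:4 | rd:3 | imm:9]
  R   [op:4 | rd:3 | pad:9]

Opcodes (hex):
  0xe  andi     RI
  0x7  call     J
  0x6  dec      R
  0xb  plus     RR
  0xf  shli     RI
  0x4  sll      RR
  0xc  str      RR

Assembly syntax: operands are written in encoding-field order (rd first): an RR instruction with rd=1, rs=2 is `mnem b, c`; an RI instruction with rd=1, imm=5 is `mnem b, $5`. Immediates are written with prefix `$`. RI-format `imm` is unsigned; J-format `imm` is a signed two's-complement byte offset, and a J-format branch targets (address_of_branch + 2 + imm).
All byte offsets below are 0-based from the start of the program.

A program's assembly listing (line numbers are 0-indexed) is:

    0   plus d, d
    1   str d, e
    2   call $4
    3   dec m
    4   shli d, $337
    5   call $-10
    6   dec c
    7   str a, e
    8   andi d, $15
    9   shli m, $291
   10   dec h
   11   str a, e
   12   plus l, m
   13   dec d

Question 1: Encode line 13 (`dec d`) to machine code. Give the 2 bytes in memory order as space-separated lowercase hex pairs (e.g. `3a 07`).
L13: dec op=0x6:4|rd=3:3|pad=0:9 ⇒ 0x6600 ⇒ big 66 00

66 00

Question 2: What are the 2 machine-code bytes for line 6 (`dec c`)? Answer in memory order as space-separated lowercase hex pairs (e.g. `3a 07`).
line 6 (dec): pack op=0x6:4|rd=2:3|pad=0:9 = 0x6400; big→ 64 00

64 00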